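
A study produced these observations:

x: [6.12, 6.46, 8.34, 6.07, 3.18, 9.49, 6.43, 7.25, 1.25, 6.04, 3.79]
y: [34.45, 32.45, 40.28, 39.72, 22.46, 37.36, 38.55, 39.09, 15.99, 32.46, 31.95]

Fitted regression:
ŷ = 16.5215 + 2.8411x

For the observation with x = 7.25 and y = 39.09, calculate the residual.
Residual = 1.9705

The residual is the difference between the actual value and the predicted value:

Residual = y - ŷ

Step 1: Calculate predicted value
ŷ = 16.5215 + 2.8411 × 7.25
ŷ = 37.1195

Step 2: Calculate residual
Residual = 39.09 - 37.1195
Residual = 1.9705

The residual is positive, so the observed y = 39.09 sits above the regression line (the line underestimates it by 1.9705).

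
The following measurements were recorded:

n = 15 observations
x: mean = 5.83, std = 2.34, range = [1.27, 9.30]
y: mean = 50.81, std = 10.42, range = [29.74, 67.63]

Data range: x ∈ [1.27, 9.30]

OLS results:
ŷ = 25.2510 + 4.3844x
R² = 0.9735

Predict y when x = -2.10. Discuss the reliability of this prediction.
ŷ = 16.0438, but this is extrapolation (below the data range [1.27, 9.30]) and may be unreliable.

Prediction calculation:
ŷ = 25.2510 + 4.3844 × (-2.10)
ŷ = 16.0438

Reliability:
- Data range: x ∈ [1.27, 9.30]
- Prediction point: x = -2.10 is 3.37 units below the observed range → this is EXTRAPOLATION, not interpolation

Why that matters here:
- The standard error of prediction grows with (x − x̄)², and x = -2.10 is far from x̄ = 5.83
- There are no observations near this x to validate the fitted line there
- The linear relationship may not hold outside the observed range

Report the number if required, but flag clearly that it is an extrapolation.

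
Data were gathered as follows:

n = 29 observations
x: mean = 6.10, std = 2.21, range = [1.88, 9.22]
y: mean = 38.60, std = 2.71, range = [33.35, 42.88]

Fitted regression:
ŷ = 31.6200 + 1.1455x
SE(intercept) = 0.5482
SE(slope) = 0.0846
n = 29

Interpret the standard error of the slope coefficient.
SE(β̂₁) = 0.0846 is the estimated standard deviation of the slope estimate across repeated samples; relative to β̂₁ = 1.1455 that is 7.4%, a precise estimate.

SE(β̂₁) = 0.0846 says: if we drew many samples of n = 29 from the same population and refit each time, the fitted slopes would scatter with a standard deviation of roughly 0.0846 around the true β₁.

Relative precision:
- SE / |β̂₁| = 0.0846 / 1.1455 = 7.4%
- Rule of thumb (under 20%: precise; 20% to under 50%: moderately precise; 50% or more: imprecise) → precise

Rough 95% range (±2 SE): 1.1455 ± 0.1692 → (0.9763, 1.3147).

What drives SE(β̂₁): wider spread of x values → smaller SE.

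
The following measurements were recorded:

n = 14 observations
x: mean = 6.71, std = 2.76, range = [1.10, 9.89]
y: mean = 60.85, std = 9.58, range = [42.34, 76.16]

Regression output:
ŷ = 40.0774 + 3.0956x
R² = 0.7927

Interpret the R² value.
About 79.27% of the variability in y is accounted for by the regression on x (R² = 0.7927) — a strong linear fit.

R² (coefficient of determination) measures the proportion of variance in y explained by the regression model.

Here R² = 0.7927:
- Explained: 79.27% of the variation in y
- Unexplained (residual): 100% − 79.27% = 20.73%
- Rule of thumb (below 0.3 weak; 0.3 to below 0.7 moderate; 0.7 and above strong) → strong

Note: R² says nothing about causation, and a high R² does not by itself mean the linear form is appropriate — check the residuals.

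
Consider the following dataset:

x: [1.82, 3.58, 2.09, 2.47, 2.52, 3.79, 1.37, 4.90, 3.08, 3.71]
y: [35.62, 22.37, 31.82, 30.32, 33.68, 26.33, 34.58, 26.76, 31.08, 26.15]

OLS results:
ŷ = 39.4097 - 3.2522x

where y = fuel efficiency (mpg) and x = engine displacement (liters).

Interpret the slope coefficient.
An increase of one liter in engine displacement is associated with a 3.2522 mpg decrease in predicted fuel efficiency.

The slope coefficient β₁ = -3.2522 represents the marginal effect of engine displacement on fuel efficiency.

Interpretation:
- Engine displacement up by 1 liter → predicted fuel efficiency decreases by 3.2522 mpg
- This is a linear approximation: the same per-unit change is assumed across the whole observed x range
- The sign (−) gives the direction; the magnitude 3.2522 gives the size of the effect per liter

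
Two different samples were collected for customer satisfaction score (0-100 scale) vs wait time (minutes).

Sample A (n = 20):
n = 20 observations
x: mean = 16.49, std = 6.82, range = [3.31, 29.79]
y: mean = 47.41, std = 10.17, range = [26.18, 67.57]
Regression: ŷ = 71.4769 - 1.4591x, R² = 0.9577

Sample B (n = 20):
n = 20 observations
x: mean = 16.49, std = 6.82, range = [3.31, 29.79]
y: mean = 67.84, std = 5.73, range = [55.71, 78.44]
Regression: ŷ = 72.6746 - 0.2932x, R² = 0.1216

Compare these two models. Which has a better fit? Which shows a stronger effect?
Model A has the better fit (R² = 0.9577 vs 0.1216). Model A shows the stronger effect (|β₁| = 1.4591 vs 0.2932).

Model Comparison:

Which explains more variance? (R²)
- Model A: R² = 0.9577 → 95.77% of variance in satisfaction score explained
- Model B: R² = 0.1216 → 12.16% of variance in satisfaction score explained
- 0.9577 > 0.1216 → Model A has the better fit

Strength of effect — compare |β₁|:
- Model A: β₁ = -1.4591 → predicted satisfaction score falls 1.4591 points per additional minute of wait time
- Model B: β₁ = -0.2932 → predicted satisfaction score falls 0.2932 points per additional minute of wait time
- |-1.4591| > |-0.2932| → Model A shows the stronger marginal effect

Note: A better fit (higher R²) doesn't necessarily mean a more important relationship.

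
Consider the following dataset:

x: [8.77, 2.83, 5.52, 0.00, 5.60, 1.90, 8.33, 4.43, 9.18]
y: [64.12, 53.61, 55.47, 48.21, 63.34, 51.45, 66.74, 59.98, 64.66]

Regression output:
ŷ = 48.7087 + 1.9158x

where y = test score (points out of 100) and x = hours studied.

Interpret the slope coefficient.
On average, test score is about 1.9158 points higher for every extra hour of study time.

β₁ = 1.9158 is the change in predicted test score (points) per additional hour of study time.

Interpretation:
- Study time up by 1 hour → predicted test score increases by 1.9158 points
- This is a linear approximation: the same per-unit change is assumed across the whole observed x range
- The sign (+) gives the direction; the magnitude 1.9158 gives the size of the effect per hour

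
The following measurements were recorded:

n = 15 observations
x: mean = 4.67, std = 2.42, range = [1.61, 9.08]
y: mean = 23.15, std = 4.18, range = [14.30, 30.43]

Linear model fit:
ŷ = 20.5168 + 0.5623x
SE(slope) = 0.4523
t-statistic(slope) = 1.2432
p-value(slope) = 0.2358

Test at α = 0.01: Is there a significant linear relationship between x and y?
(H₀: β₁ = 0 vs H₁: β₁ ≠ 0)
p-value = 0.2358 ≥ α = 0.01, so we fail to reject H₀. The relationship is not significant.

Hypothesis test for the slope coefficient:

H₀: β₁ = 0 (no linear relationship)
H₁: β₁ ≠ 0 (linear relationship exists)

Test statistic: t = β̂₁ / SE(β̂₁) = 0.5623 / 0.4523 = 1.2432

The p-value (0.2358) is the probability, under H₀, of a t-statistic at least as extreme as |t| = 1.2432 (two-sided, df = n − 2 = 13).

Decision rule: reject H₀ if p-value < α.
p-value = 0.2358 ≥ α = 0.01 → fail to reject H₀.

There is not sufficient evidence at the 1% significance level to conclude that a linear relationship exists between x and y.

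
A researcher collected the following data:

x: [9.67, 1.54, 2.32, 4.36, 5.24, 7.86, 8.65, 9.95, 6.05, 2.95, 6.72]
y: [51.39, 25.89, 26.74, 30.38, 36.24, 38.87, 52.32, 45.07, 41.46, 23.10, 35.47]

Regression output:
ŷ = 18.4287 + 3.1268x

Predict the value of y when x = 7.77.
ŷ = 42.7239

x = 7.77 lies inside the observed range [1.54, 9.95], so the fitted equation applies directly:

ŷ = 18.4287 + 3.1268 × 7.77
ŷ = 18.4287 + 24.2952
ŷ = 42.7239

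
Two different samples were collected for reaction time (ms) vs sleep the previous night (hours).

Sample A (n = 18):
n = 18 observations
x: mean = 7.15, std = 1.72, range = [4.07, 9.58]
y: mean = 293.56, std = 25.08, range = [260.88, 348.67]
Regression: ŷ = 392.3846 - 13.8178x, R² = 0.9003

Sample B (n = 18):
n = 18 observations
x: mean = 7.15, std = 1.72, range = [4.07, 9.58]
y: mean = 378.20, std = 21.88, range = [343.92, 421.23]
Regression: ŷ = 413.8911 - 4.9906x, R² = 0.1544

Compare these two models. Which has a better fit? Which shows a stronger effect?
Model A has the better fit (R² = 0.9003 vs 0.1544). Model A shows the stronger effect (|β₁| = 13.8178 vs 4.9906).

Model Comparison:

Goodness of fit (R²):
- Model A: R² = 0.9003 → 90.03% of variance in reaction time explained
- Model B: R² = 0.1544 → 15.44% of variance in reaction time explained
- 0.9003 > 0.1544 → Model A has the better fit

Which has the larger per-hour effect? (|β₁|)
- Model A: β₁ = -13.8178 → predicted reaction time falls 13.8178 ms per additional hour of sleep
- Model B: β₁ = -4.9906 → predicted reaction time falls 4.9906 ms per additional hour of sleep
- |-13.8178| > |-4.9906| → Model A shows the stronger marginal effect

Notes:
- The two samples could reflect different populations, time periods, or measurement quality.
- R² measures how tightly points cluster around the line; β₁ measures how steep the line is — they answer different questions.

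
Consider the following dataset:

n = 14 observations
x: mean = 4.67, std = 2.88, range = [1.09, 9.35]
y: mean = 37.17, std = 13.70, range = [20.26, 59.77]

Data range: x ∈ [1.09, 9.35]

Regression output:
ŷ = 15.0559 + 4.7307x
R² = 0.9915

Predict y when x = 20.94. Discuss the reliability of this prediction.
The equation gives ŷ = 114.1168; however x = 20.94 is 11.59 units above the observed range, so this extrapolated value should not be trusted.

Prediction calculation:
ŷ = 15.0559 + 4.7307 × 20.94
ŷ = 114.1168

Reliability:
- Data range: x ∈ [1.09, 9.35]
- Prediction point: x = 20.94 is 11.59 units above the observed range → this is EXTRAPOLATION, not interpolation

Why that matters here:
- There are no observations near this x to validate the fitted line there
- The linear relationship may not hold outside the observed range
- The standard error of prediction grows with (x − x̄)², and x = 20.94 is far from x̄ = 4.67

Report the number if required, but flag clearly that it is an extrapolation.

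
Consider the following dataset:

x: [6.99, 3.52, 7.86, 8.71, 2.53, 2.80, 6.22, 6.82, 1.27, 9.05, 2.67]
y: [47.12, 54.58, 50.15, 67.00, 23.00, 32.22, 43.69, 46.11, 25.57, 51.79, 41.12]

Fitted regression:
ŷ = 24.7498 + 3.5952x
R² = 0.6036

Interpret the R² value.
R² = 0.6036 means 60.36% of the variation in y is explained by the linear relationship with x. This indicates a moderate fit.

R² (coefficient of determination) measures the proportion of variance in y explained by the regression model.

Here R² = 0.6036:
- Explained: 60.36% of the variation in y
- Unexplained (residual): 100% − 60.36% = 39.64%
- Rule of thumb (below 0.3 weak; 0.3 to below 0.7 moderate; 0.7 and above strong) → moderate

Equivalently, for simple linear regression R² = r², so |r| = √0.6036 ≈ 0.7769.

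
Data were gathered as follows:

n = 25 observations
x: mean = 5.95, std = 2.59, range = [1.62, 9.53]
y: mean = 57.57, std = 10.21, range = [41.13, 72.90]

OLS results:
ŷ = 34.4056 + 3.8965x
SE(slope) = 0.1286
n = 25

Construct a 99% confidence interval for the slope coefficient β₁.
The 99% CI for β₁ is (3.5355, 4.2575)

Confidence interval for the slope:

The 99% CI for β₁ is: β̂₁ ± t*(α/2, n-2) × SE(β̂₁)

Step 1: Find critical t-value
- Confidence level = 0.99
- Degrees of freedom = n - 2 = 25 - 2 = 23
- t*(α/2, 23) = 2.8073

Step 2: Calculate margin of error
Margin = 2.8073 × 0.1286 = 0.3610

Step 3: Construct interval
CI = 3.8965 ± 0.3610
CI = (3.5355, 4.2575)

Interpretation: We are 99% confident that the true slope β₁ lies between 3.5355 and 4.2575.
Since 0 is outside the interval, a two-sided test at α = 0.01 would reject H₀: β₁ = 0.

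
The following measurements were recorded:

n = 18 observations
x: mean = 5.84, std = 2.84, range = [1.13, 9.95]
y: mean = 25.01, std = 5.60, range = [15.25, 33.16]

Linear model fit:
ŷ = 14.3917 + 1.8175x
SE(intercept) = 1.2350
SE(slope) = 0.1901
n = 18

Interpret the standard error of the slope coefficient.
The slope 1.8175 is pinned down to within about ±0.1901 (one SE) by these data — relative uncertainty 10.5%, i.e. precise.

What SE measures:
- The standard error quantifies the sampling variability of the coefficient estimate
- It is the estimated standard deviation of β̂₁ across hypothetical repeated samples of the same size
- Smaller SE → more precise estimate

Relative precision:
- SE / |β̂₁| = 0.1901 / 1.8175 = 10.5%
- Rule of thumb (under 20%: precise; 20% to under 50%: moderately precise; 50% or more: imprecise) → precise

Link to interval estimation: a confidence interval for β₁ is β̂₁ ± t* × 0.1901, so SE sets the half-width per unit of t*.

What drives SE(β̂₁): larger n (here n = 18) → smaller SE.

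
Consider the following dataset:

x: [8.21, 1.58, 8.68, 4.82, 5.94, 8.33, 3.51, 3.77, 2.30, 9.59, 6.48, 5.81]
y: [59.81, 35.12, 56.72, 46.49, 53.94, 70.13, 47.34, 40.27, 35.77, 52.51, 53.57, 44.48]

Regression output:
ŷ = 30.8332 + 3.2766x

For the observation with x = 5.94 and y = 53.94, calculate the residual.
Residual = 3.6438

The residual is the difference between the actual value and the predicted value:

Residual = y - ŷ

Step 1: Calculate predicted value
ŷ = 30.8332 + 3.2766 × 5.94
ŷ = 50.2962

Step 2: Calculate residual
Residual = 53.94 - 50.2962
Residual = 3.6438

Sign check: y > ŷ, so the point is above the line and the fit underestimates here.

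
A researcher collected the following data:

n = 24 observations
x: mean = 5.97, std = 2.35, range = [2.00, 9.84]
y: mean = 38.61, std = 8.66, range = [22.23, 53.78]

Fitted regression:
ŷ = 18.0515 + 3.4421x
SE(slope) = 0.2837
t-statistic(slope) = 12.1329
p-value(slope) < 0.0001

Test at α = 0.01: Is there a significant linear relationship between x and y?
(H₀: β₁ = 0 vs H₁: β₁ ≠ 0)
Reject H₀: p-value < 0.0001 < α = 0.01. The linear relationship is significant at the 1% level.

Hypothesis test for the slope coefficient:

H₀: β₁ = 0 (no linear relationship)
H₁: β₁ ≠ 0 (linear relationship exists)

Test statistic: t = β̂₁ / SE(β̂₁) = 3.4421 / 0.2837 = 12.1329

p < 0.0001: how often a slope estimate this far from 0 (in SE units) would arise by chance if β₁ were truly 0.

Decision rule: reject H₀ if p-value < α.
p-value < 0.0001 < α = 0.01 → reject H₀.

There is sufficient evidence at the 1% significance level to conclude that a linear relationship exists between x and y.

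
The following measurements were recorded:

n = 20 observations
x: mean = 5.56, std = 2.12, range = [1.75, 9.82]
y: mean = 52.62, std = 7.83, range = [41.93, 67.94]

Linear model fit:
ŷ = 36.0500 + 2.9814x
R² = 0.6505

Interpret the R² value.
About 65.05% of the variability in y is accounted for by the regression on x (R² = 0.6505) — a moderate linear fit.

R² = 1 − SS_res/SS_tot compares the residual scatter to the total scatter of y about its mean.

Here R² = 0.6505:
- Explained: 65.05% of the variation in y
- Unexplained (residual): 100% − 65.05% = 34.95%
- Rule of thumb (below 0.3 weak; 0.3 to below 0.7 moderate; 0.7 and above strong) → moderate

Note: R² never decreases when predictors are added, so it should not be used alone to compare models of different size.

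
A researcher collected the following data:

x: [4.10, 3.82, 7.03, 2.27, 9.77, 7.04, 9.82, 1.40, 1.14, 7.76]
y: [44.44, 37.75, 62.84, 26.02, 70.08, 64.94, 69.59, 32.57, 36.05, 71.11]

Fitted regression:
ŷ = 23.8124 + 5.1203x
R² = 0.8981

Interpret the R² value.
About 89.81% of the variability in y is accounted for by the regression on x (R² = 0.8981) — a strong linear fit.

R² (coefficient of determination) measures the proportion of variance in y explained by the regression model.

Here R² = 0.8981:
- Explained: 89.81% of the variation in y
- Unexplained (residual): 100% − 89.81% = 10.19%
- Rule of thumb (below 0.3 weak; 0.3 to below 0.7 moderate; 0.7 and above strong) → strong

Calculation: R² = 1 − (SS_res / SS_tot), where SS_res is the sum of squared residuals and SS_tot the total sum of squares.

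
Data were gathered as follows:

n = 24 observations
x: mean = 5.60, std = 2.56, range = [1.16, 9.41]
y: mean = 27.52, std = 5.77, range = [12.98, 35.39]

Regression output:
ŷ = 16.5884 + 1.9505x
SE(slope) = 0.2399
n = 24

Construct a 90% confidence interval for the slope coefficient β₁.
The 90% CI for β₁ is (1.5386, 2.3624)

Confidence interval for the slope:

The 90% CI for β₁ is: β̂₁ ± t*(α/2, n-2) × SE(β̂₁)

Step 1: Find critical t-value
- Confidence level = 0.9
- Degrees of freedom = n - 2 = 24 - 2 = 22
- t*(α/2, 22) = 1.7171

Step 2: Calculate margin of error
Margin = 1.7171 × 0.2399 = 0.4119

Step 3: Construct interval
CI = 1.9505 ± 0.4119
CI = (1.5386, 2.3624)

Interpretation: intervals built this way capture the true β₁ in 90% of repeated samples; here the plausible range for the per-unit effect of x on y is 1.5386 to 2.3624.
Since 0 is outside the interval, a two-sided test at α = 0.10 would reject H₀: β₁ = 0.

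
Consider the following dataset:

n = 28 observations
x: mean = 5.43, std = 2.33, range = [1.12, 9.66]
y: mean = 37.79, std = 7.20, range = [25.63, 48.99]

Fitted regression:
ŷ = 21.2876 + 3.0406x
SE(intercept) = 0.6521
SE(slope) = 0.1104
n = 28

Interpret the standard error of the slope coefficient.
The slope 3.0406 is pinned down to within about ±0.1104 (one SE) by these data — relative uncertainty 3.6%, i.e. precise.

What SE measures:
- The standard error quantifies the sampling variability of the coefficient estimate
- It is the estimated standard deviation of β̂₁ across hypothetical repeated samples of the same size
- Smaller SE → more precise estimate

Relative precision:
- SE / |β̂₁| = 0.1104 / 3.0406 = 3.6%
- Rule of thumb (under 20%: precise; 20% to under 50%: moderately precise; 50% or more: imprecise) → precise

Link to the t-test: t = β̂₁ / SE(β̂₁) = 3.0406 / 0.1104 = 27.5417, the statistic for H₀: β₁ = 0.

What drives SE(β̂₁): more residual scatter → larger SE; wider spread of x values → smaller SE; larger n (here n = 28) → smaller SE.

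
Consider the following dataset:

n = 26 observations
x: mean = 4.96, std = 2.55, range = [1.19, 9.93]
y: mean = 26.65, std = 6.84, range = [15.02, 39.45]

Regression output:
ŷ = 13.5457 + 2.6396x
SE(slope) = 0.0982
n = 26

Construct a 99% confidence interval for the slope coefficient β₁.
The 99% CI for β₁ is (2.3649, 2.9143)

Confidence interval for the slope:

The 99% CI for β₁ is: β̂₁ ± t*(α/2, n-2) × SE(β̂₁)

Step 1: Find critical t-value
- Confidence level = 0.99
- Degrees of freedom = n - 2 = 26 - 2 = 24
- t*(α/2, 24) = 2.7969

Step 2: Calculate margin of error
Margin = 2.7969 × 0.0982 = 0.2747

Step 3: Construct interval
CI = 2.6396 ± 0.2747
CI = (2.3649, 2.9143)

Interpretation: each one-unit increase in x is associated with a change in mean y of between 2.3649 and 2.9143, with 99% confidence.
Both endpoints are positive, so the data support a genuinely positive slope at this confidence level.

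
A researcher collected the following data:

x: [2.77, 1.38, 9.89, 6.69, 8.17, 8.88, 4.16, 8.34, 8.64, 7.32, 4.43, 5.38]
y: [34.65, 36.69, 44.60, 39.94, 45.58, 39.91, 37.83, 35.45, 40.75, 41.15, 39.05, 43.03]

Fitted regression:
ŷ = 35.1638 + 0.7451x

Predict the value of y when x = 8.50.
ŷ = 41.4972

Plug x = 8.50 into the fitted line:

ŷ = 35.1638 + 0.7451 × 8.50
ŷ = 35.1638 + 6.3334
ŷ = 41.4972

This is the fitted mean response at that x — an individual observation would come with a wider prediction interval.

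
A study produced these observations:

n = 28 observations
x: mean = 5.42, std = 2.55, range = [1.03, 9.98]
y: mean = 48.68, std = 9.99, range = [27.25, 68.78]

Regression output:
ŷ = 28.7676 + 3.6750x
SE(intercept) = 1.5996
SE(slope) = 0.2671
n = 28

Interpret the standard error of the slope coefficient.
The slope 3.6750 is pinned down to within about ±0.2671 (one SE) by these data — relative uncertainty 7.3%, i.e. precise.

What SE measures:
- The standard error quantifies the sampling variability of the coefficient estimate
- It is the estimated standard deviation of β̂₁ across hypothetical repeated samples of the same size
- Smaller SE → more precise estimate

Relative precision:
- SE / |β̂₁| = 0.2671 / 3.6750 = 7.3%
- Rule of thumb (under 20%: precise; 20% to under 50%: moderately precise; 50% or more: imprecise) → precise

Rough 95% range (±2 SE): 3.6750 ± 0.5342 → (3.1408, 4.2092).

What drives SE(β̂₁): larger n (here n = 28) → smaller SE; more residual scatter → larger SE.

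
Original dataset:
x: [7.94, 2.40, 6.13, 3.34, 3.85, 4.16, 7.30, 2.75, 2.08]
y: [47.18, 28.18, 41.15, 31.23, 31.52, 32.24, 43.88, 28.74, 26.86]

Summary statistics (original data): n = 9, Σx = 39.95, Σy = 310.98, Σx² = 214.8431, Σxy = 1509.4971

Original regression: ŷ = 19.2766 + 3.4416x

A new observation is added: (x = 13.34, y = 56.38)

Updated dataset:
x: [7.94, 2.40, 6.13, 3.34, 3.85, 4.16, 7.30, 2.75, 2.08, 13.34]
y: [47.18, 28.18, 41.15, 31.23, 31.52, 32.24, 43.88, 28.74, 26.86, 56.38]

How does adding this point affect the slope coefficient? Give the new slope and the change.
The slope changes from 3.4416 to 2.7932 (change of -0.6484, or -18.8%).

x = 13.34 lies well outside the original x-range [2.08, 7.94] (x̄ ≈ 4.44), so this observation has high leverage and can move the slope substantially.

Step 1: Update the sums with the new point (n goes from 9 to 10)
Σx  = 39.95 + 13.34 = 53.29
Σy  = 310.98 + 56.38 = 367.36
Σx² = 214.8431 + 13.34² = 214.8431 + 177.9556 = 392.7987
Σxy = 1509.4971 + 13.34×56.38 = 1509.4971 + 752.1092 = 2261.6063

Step 2: Recompute the slope with b₁ = (nΣxy − ΣxΣy) / (nΣx² − (Σx)²)
Numerator   = 10×2261.6063 − 53.29×367.36 = 22616.0630 − 19576.6144 = 3039.4486
Denominator = 10×392.7987 − 53.29² = 3927.9870 − 2839.8241 = 1088.1629
b₁(new) = 3039.4486 / 1088.1629 = 2.7932

(Same formula on the original sums: (9×1509.4971 − 39.95×310.98) / (9×214.8431 − 39.95²) = 1161.8229 / 337.5854 = 3.4416, matching the given fit.)

Step 3: Change in slope
Δβ₁ = 2.7932 − 3.4416 = -0.6484
Relative change = -0.6484 / 3.4416 × 100% = -18.8%
→ the slope decreases when the point is added.

A high-leverage point only changes the slope if it is off the original line; here y = 56.38 is below the original trend, so the slope decreases.
In practice: refit with and without it and report both if conclusions differ; check such a point for data-entry or measurement error.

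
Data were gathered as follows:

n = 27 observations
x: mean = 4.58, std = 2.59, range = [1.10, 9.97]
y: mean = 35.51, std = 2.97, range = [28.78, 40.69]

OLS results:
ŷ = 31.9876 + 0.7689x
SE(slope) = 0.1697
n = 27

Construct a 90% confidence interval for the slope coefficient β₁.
The 90% CI for β₁ is (0.4790, 1.0588)

Confidence interval for the slope:

The 90% CI for β₁ is: β̂₁ ± t*(α/2, n-2) × SE(β̂₁)

Step 1: Find critical t-value
- Confidence level = 0.9
- Degrees of freedom = n - 2 = 27 - 2 = 25
- t*(α/2, 25) = 1.7081

Step 2: Calculate margin of error
Margin = 1.7081 × 0.1697 = 0.2899

Step 3: Construct interval
CI = 0.7689 ± 0.2899
CI = (0.4790, 1.0588)

Interpretation: We are 90% confident that the true slope β₁ lies between 0.4790 and 1.0588.
Since 0 is outside the interval, a two-sided test at α = 0.10 would reject H₀: β₁ = 0.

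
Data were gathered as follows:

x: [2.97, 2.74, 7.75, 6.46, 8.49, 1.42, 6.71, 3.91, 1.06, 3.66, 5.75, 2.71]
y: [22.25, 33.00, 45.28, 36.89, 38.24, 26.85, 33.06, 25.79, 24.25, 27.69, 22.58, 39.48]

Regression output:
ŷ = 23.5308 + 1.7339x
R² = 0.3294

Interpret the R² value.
The model explains 32.94% of the variance in y (R² = 0.3294), leaving 67.06% unexplained; the fit is moderate.

R² = 1 − SS_res/SS_tot compares the residual scatter to the total scatter of y about its mean.

Here R² = 0.3294:
- Explained: 32.94% of the variation in y
- Unexplained (residual): 100% − 32.94% = 67.06%
- Rule of thumb (below 0.3 weak; 0.3 to below 0.7 moderate; 0.7 and above strong) → moderate

Note: R² never decreases when predictors are added, so it should not be used alone to compare models of different size.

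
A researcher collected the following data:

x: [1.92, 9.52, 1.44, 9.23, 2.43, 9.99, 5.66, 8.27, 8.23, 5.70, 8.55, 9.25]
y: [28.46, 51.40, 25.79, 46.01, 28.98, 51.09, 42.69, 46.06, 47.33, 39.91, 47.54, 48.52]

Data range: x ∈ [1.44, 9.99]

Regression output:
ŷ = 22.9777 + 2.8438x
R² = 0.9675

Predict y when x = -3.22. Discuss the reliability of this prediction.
The equation gives ŷ = 13.8207; however x = -3.22 is 4.66 units below the observed range, so this extrapolated value should not be trusted.

Prediction calculation:
ŷ = 22.9777 + 2.8438 × (-3.22)
ŷ = 13.8207

Reliability:
- Data range: x ∈ [1.44, 9.99]
- Prediction point: x = -3.22 is 4.66 units below the observed range → this is EXTRAPOLATION, not interpolation

Why that matters here:
- The standard error of prediction grows with (x − x̄)², and x = -3.22 is far from x̄ = 6.68
- R² describes fit only over the sampled x values; it says nothing about behaviour beyond them
- The linear relationship may not hold outside the observed range

The R² = 0.9675 only validates the fit within [1.44, 9.99]; treat ŷ = 13.8207 with caution.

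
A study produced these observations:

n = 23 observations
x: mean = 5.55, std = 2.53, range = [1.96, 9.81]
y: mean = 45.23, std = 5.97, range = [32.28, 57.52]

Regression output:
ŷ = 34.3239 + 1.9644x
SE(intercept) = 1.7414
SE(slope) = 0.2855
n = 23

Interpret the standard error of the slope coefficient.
SE(β̂₁) = 0.2855 is the estimated standard deviation of the slope estimate across repeated samples; relative to β̂₁ = 1.9644 that is 14.5%, a precise estimate.

What SE measures:
- The standard error quantifies the sampling variability of the coefficient estimate
- It is the estimated standard deviation of β̂₁ across hypothetical repeated samples of the same size
- Smaller SE → more precise estimate

Relative precision:
- SE / |β̂₁| = 0.2855 / 1.9644 = 14.5%
- Rule of thumb (under 20%: precise; 20% to under 50%: moderately precise; 50% or more: imprecise) → precise

Rough 95% range (±2 SE): 1.9644 ± 0.5710 → (1.3934, 2.5354).

What drives SE(β̂₁): larger n (here n = 23) → smaller SE.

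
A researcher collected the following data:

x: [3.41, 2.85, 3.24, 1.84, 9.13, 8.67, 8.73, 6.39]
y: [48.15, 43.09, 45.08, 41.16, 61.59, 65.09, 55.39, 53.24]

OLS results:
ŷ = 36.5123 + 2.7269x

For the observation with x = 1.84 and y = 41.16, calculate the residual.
Residual = -0.3698

The residual is the difference between the actual value and the predicted value:

Residual = y - ŷ

Step 1: Calculate predicted value
ŷ = 36.5123 + 2.7269 × 1.84
ŷ = 41.5298

Step 2: Calculate residual
Residual = 41.16 - 41.5298
Residual = -0.3698

The residual is negative, so the observed y = 41.16 sits below the regression line (the line overestimates it by 0.3698).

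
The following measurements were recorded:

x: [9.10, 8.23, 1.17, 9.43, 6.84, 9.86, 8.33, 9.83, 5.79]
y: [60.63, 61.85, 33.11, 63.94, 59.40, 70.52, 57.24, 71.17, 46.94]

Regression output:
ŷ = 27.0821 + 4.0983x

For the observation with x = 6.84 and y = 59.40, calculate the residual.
Residual = 4.2855

The residual is the difference between the actual value and the predicted value:

Residual = y - ŷ

Step 1: Calculate predicted value
ŷ = 27.0821 + 4.0983 × 6.84
ŷ = 55.1145

Step 2: Calculate residual
Residual = 59.40 - 55.1145
Residual = 4.2855

Sign check: y > ŷ, so the point is above the line and the fit underestimates here.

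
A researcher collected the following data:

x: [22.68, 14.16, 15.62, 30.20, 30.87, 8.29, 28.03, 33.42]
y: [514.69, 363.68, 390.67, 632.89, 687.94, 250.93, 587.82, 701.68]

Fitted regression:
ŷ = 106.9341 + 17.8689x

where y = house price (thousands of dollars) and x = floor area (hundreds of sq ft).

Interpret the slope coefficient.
For each additional hundred sq ft of floor area, predicted house price increases by approximately 17.8689 thousand dollars.

The slope β₁ = 17.8689 gives the rate at which the fitted house price changes with floor area.

Interpretation:
- Floor area up by 1 hundred sq ft → predicted house price increases by 17.8689 thousand dollars
- The effect is assumed constant over the observed range of x (linearity)

(β₀ = 106.9341 is the fitted value at x = 0 and is not part of the slope interpretation.)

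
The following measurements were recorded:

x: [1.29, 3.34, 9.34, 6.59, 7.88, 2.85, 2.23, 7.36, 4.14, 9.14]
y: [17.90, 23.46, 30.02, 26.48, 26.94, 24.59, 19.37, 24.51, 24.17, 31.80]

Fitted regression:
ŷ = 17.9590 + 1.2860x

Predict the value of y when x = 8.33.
ŷ = 28.6714

x = 8.33 lies inside the observed range [1.29, 9.34], so the fitted equation applies directly:

ŷ = 17.9590 + 1.2860 × 8.33
ŷ = 17.9590 + 10.7124
ŷ = 28.6714

This is a point prediction; actual observations scatter around it by roughly the residual standard deviation.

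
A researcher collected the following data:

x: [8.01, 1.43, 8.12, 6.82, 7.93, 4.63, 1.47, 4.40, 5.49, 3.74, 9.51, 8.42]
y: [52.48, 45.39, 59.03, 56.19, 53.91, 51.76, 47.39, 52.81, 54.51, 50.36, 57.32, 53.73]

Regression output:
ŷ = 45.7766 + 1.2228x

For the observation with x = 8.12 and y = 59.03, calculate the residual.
Residual = 3.3243

The residual is the difference between the actual value and the predicted value:

Residual = y - ŷ

Step 1: Calculate predicted value
ŷ = 45.7766 + 1.2228 × 8.12
ŷ = 55.7057

Step 2: Calculate residual
Residual = 59.03 - 55.7057
Residual = 3.3243

Sign check: y > ŷ, so the point is above the line and the fit underestimates here.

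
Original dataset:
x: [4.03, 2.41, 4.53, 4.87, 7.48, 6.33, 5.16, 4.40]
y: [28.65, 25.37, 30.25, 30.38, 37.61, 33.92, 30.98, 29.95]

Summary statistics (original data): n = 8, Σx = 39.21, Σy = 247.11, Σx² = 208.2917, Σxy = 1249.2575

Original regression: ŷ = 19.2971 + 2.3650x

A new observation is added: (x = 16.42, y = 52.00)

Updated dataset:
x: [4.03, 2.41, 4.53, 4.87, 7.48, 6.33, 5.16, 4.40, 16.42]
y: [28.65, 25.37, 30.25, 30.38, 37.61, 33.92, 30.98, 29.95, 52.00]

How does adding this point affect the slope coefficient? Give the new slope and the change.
The slope changes from 2.3650 to 1.8968 (change of -0.4682, or -19.8%).

The new point has HIGH LEVERAGE: x = 16.42 is far from the original mean x̄ = 39.21/8 ≈ 4.90 (original range [2.41, 7.48]).

Step 1: Update the sums with the new point (n goes from 8 to 9)
Σx  = 39.21 + 16.42 = 55.63
Σy  = 247.11 + 52.00 = 299.11
Σx² = 208.2917 + 16.42² = 208.2917 + 269.6164 = 477.9081
Σxy = 1249.2575 + 16.42×52.00 = 1249.2575 + 853.8400 = 2103.0975

Step 2: Recompute the slope with b₁ = (nΣxy − ΣxΣy) / (nΣx² − (Σx)²)
Numerator   = 9×2103.0975 − 55.63×299.11 = 18927.8775 − 16639.4893 = 2288.3882
Denominator = 9×477.9081 − 55.63² = 4301.1729 − 3094.6969 = 1206.4760
b₁(new) = 2288.3882 / 1206.4760 = 1.8968

(Same formula on the original sums: (8×1249.2575 − 39.21×247.11) / (8×208.2917 − 39.21²) = 304.8769 / 128.9095 = 2.3650, matching the given fit.)

Step 3: Change in slope
Δβ₁ = 1.8968 − 2.3650 = -0.4682
Relative change = -0.4682 / 2.3650 × 100% = -19.8%
→ the slope decreases when the point is added.

Because the point sits below the extension of the original line at a high-leverage x, it tilts the fit down.
In practice: refit with and without it and report both if conclusions differ; examine leverage (hᵢ) and Cook's distance rather than deleting it automatically.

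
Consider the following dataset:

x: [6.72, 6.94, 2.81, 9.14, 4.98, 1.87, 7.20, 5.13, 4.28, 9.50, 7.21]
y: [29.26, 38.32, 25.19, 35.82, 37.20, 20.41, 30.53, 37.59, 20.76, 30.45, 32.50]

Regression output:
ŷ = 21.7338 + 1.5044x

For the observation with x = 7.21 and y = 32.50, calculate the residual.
Residual = -0.0805

The residual is the difference between the actual value and the predicted value:

Residual = y - ŷ

Step 1: Calculate predicted value
ŷ = 21.7338 + 1.5044 × 7.21
ŷ = 32.5805

Step 2: Calculate residual
Residual = 32.50 - 32.5805
Residual = -0.0805

Interpretation: the model overestimates the actual value by 0.0805 at this point (negative residual → observation lies below the fitted line).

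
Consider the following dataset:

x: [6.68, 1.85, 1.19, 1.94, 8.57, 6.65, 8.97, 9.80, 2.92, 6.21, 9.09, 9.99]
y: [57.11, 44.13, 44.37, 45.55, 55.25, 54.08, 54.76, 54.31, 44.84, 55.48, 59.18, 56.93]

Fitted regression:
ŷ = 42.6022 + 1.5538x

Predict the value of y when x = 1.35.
ŷ = 44.6998

Plug x = 1.35 into the fitted line:

ŷ = 42.6022 + 1.5538 × 1.35
ŷ = 42.6022 + 2.0976
ŷ = 44.6998

This is a point prediction; actual observations scatter around it by roughly the residual standard deviation.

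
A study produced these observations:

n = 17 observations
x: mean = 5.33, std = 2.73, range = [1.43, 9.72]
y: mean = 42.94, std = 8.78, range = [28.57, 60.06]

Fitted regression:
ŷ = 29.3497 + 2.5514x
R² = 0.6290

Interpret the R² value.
About 62.90% of the variability in y is accounted for by the regression on x (R² = 0.6290) — a moderate linear fit.

R² (coefficient of determination) measures the proportion of variance in y explained by the regression model.

Here R² = 0.6290:
- Explained: 62.90% of the variation in y
- Unexplained (residual): 100% − 62.90% = 37.10%
- Rule of thumb (below 0.3 weak; 0.3 to below 0.7 moderate; 0.7 and above strong) → moderate

Calculation: R² = 1 − (SS_res / SS_tot), where SS_res is the sum of squared residuals and SS_tot the total sum of squares.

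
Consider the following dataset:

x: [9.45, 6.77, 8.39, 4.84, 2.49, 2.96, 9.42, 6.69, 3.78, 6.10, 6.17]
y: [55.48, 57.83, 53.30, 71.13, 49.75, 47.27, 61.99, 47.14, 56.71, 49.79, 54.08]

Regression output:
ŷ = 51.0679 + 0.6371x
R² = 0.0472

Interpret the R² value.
R² = 0.0472 means 4.72% of the variation in y is explained by the linear relationship with x. This indicates a weak fit.

The coefficient of determination R² is the fraction of the total variation in y that the fitted line accounts for.

Here R² = 0.0472:
- Explained: 4.72% of the variation in y
- Unexplained (residual): 100% − 4.72% = 95.28%
- Rule of thumb (below 0.3 weak; 0.3 to below 0.7 moderate; 0.7 and above strong) → weak

Note: R² never decreases when predictors are added, so it should not be used alone to compare models of different size.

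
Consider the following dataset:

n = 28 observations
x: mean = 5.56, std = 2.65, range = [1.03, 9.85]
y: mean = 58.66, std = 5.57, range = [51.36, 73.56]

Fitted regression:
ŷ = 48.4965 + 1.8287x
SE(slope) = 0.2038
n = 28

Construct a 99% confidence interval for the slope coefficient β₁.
The 99% CI for β₁ is (1.2624, 2.3950)

Confidence interval for the slope:

The 99% CI for β₁ is: β̂₁ ± t*(α/2, n-2) × SE(β̂₁)

Step 1: Find critical t-value
- Confidence level = 0.99
- Degrees of freedom = n - 2 = 28 - 2 = 26
- t*(α/2, 26) = 2.7787

Step 2: Calculate margin of error
Margin = 2.7787 × 0.2038 = 0.5663

Step 3: Construct interval
CI = 1.8287 ± 0.5663
CI = (1.2624, 2.3950)

Interpretation: each one-unit increase in x is associated with a change in mean y of between 1.2624 and 2.3950, with 99% confidence.
Both endpoints are positive, so the data support a genuinely positive slope at this confidence level.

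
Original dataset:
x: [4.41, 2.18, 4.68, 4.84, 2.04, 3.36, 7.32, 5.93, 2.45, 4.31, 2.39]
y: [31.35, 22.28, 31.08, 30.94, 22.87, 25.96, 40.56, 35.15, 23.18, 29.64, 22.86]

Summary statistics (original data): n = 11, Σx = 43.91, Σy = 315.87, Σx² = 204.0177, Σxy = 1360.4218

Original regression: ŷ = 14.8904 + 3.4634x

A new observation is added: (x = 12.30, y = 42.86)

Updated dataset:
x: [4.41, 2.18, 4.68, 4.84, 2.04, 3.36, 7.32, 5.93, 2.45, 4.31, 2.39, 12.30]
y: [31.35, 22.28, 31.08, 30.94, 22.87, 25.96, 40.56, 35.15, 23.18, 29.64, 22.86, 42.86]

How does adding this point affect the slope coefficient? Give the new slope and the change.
The slope changes from 3.4634 to 2.2524 (change of -1.2110, or -35.0%).

The new point has HIGH LEVERAGE: x = 12.30 is far from the original mean x̄ = 43.91/11 ≈ 3.99 (original range [2.04, 7.32]).

Step 1: Update the sums with the new point (n goes from 11 to 12)
Σx  = 43.91 + 12.30 = 56.21
Σy  = 315.87 + 42.86 = 358.73
Σx² = 204.0177 + 12.30² = 204.0177 + 151.2900 = 355.3077
Σxy = 1360.4218 + 12.30×42.86 = 1360.4218 + 527.1780 = 1887.5998

Step 2: Recompute the slope with b₁ = (nΣxy − ΣxΣy) / (nΣx² − (Σx)²)
Numerator   = 12×1887.5998 − 56.21×358.73 = 22651.1976 − 20164.2133 = 2486.9843
Denominator = 12×355.3077 − 56.21² = 4263.6924 − 3159.5641 = 1104.1283
b₁(new) = 2486.9843 / 1104.1283 = 2.2524

(Same formula on the original sums: (11×1360.4218 − 43.91×315.87) / (11×204.0177 − 43.91²) = 1094.7881 / 316.1066 = 3.4634, matching the given fit.)

Step 3: Change in slope
Δβ₁ = 2.2524 − 3.4634 = -1.2110
Relative change = -1.2110 / 3.4634 × 100% = -35.0%
→ the slope decreases when the point is added.

Because the point sits below the extension of the original line at a high-leverage x, it tilts the fit down.
In practice: examine leverage (hᵢ) and Cook's distance rather than deleting it automatically; check such a point for data-entry or measurement error.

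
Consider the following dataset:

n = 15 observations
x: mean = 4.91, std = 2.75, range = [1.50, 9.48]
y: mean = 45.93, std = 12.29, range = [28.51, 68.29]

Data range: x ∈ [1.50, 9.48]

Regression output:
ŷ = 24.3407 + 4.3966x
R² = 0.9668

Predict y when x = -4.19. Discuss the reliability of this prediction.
The equation gives ŷ = 5.9189; however x = -4.19 is 5.69 units below the observed range, so this extrapolated value should not be trusted.

Prediction calculation:
ŷ = 24.3407 + 4.3966 × (-4.19)
ŷ = 5.9189

Reliability:
- Data range: x ∈ [1.50, 9.48]
- Prediction point: x = -4.19 is 5.69 units below the observed range → this is EXTRAPOLATION, not interpolation

Why that matters here:
- The linear relationship may not hold outside the observed range
- Real relationships often flatten, saturate, or turn nonlinear at extremes
- There are no observations near this x to validate the fitted line there

A defensible statement: 'if the linear trend continued to x = -4.19, y would be about 5.9189' — the premise is untested.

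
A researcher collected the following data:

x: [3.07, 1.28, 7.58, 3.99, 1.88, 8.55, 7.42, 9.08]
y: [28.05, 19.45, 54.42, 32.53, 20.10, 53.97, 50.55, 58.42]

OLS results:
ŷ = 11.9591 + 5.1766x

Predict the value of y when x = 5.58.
ŷ = 40.8445

To predict y for x = 5.58, substitute into the regression equation:

ŷ = 11.9591 + 5.1766 × 5.58
ŷ = 11.9591 + 28.8854
ŷ = 40.8445

This is a point prediction; actual observations scatter around it by roughly the residual standard deviation.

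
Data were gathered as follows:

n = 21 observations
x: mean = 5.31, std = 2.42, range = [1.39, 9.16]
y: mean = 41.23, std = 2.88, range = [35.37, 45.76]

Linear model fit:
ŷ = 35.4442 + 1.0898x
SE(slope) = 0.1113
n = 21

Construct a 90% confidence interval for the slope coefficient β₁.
The 90% CI for β₁ is (0.8974, 1.2822)

Confidence interval for the slope:

The 90% CI for β₁ is: β̂₁ ± t*(α/2, n-2) × SE(β̂₁)

Step 1: Find critical t-value
- Confidence level = 0.9
- Degrees of freedom = n - 2 = 21 - 2 = 19
- t*(α/2, 19) = 1.7291

Step 2: Calculate margin of error
Margin = 1.7291 × 0.1113 = 0.1924

Step 3: Construct interval
CI = 1.0898 ± 0.1924
CI = (0.8974, 1.2822)

Interpretation: each one-unit increase in x is associated with a change in mean y of between 0.8974 and 1.2822, with 90% confidence.
The interval does not include 0, suggesting a significant linear relationship.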